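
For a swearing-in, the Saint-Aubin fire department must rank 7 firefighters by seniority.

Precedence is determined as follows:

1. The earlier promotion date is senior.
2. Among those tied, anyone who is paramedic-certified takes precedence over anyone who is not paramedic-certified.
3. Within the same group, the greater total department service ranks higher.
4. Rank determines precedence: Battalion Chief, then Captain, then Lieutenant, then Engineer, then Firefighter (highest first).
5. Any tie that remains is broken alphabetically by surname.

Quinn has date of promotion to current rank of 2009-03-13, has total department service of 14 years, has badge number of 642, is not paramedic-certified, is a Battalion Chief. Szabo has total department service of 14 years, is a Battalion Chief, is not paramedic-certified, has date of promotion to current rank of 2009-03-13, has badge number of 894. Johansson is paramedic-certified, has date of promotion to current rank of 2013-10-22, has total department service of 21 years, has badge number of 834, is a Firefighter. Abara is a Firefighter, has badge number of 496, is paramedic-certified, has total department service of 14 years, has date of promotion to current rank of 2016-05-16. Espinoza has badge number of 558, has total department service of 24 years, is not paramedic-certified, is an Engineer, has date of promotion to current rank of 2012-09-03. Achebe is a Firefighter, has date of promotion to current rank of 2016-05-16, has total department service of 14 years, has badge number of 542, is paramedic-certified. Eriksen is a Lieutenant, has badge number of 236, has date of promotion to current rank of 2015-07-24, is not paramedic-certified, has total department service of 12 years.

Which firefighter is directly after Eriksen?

Abara

By date of promotion to current rank (earlier first): Quinn and Szabo (both 2009-03-13); then Espinoza (2012-09-03); then Johansson (2013-10-22); then Eriksen (2015-07-24); then Abara and Achebe (both 2016-05-16).
Quinn and Szabo are each not paramedic-certified, so the next rule applies.
Quinn and Szabo both have total department service 14 years, so the next rule applies.
Quinn and Szabo are each Battalion Chief, so the next rule applies.
Among Quinn and Szabo, alphabetically by surname: Quinn before Szabo.
Abara and Achebe are each paramedic-certified, so the next rule applies.
Abara and Achebe both have total department service 14 years, so the next rule applies.
Abara and Achebe are each Firefighter, so the next rule applies.
Among Abara and Achebe, alphabetically by surname: Abara before Achebe.
Order: Quinn, Szabo, Espinoza, Johansson, Eriksen, Abara, Achebe.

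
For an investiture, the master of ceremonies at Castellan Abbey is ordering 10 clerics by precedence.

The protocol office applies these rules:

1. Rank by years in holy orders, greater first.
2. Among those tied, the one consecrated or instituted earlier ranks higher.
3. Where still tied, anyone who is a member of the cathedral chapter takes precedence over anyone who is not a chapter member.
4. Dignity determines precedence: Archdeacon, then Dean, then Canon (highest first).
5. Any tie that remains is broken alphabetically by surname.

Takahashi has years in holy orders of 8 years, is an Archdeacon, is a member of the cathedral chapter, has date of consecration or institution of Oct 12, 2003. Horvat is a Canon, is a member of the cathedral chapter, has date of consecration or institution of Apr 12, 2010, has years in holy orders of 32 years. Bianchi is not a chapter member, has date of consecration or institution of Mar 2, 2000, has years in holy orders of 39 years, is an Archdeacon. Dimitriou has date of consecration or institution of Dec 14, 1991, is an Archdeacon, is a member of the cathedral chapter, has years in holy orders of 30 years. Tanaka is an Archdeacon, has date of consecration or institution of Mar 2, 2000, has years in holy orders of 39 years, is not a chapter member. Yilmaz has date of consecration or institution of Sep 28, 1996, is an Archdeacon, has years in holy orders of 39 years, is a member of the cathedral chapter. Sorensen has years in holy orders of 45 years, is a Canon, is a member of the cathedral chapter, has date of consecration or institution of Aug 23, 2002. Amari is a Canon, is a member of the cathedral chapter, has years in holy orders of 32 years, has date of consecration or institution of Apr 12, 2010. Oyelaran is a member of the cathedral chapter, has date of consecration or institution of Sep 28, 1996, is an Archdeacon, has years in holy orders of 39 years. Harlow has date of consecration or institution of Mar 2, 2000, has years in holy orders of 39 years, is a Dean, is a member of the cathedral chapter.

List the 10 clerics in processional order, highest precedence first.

Sorensen, Oyelaran, Yilmaz, Harlow, Bianchi, Tanaka, Amari, Horvat, Dimitriou, Takahashi

By years in holy orders (higher first): Sorensen (45 years); then Oyelaran, Yilmaz, Harlow, Bianchi and Tanaka (each 39 years); then Amari and Horvat (both 32 years); then Dimitriou (30 years); then Takahashi (8 years).
Among Oyelaran, Yilmaz, Harlow, Bianchi and Tanaka, by date of consecration or institution (earlier first): Oyelaran and Yilmaz (Sep 28, 1996) before Harlow, Bianchi and Tanaka (Mar 2, 2000).
Oyelaran and Yilmaz are each a member of the cathedral chapter, so the next rule applies.
Oyelaran and Yilmaz are each Archdeacon, so the next rule applies.
Among Oyelaran and Yilmaz, alphabetically by surname: Oyelaran before Yilmaz.
Among Harlow, Bianchi and Tanaka, a member of the cathedral chapter before not a chapter member: Harlow (a member of the cathedral chapter) before Bianchi and Tanaka (not a chapter member).
Bianchi and Tanaka are each Archdeacon, so the next rule applies.
Among Bianchi and Tanaka, alphabetically by surname: Bianchi before Tanaka.
Amari and Horvat both have date of consecration or institution Apr 12, 2010, so the next rule applies.
Amari and Horvat are each a member of the cathedral chapter, so the next rule applies.
Amari and Horvat are each Canon, so the next rule applies.
Among Amari and Horvat, alphabetically by surname: Amari before Horvat.
Full order: Sorensen, Oyelaran, Yilmaz, Harlow, Bianchi, Tanaka, Amari, Horvat, Dimitriou, Takahashi.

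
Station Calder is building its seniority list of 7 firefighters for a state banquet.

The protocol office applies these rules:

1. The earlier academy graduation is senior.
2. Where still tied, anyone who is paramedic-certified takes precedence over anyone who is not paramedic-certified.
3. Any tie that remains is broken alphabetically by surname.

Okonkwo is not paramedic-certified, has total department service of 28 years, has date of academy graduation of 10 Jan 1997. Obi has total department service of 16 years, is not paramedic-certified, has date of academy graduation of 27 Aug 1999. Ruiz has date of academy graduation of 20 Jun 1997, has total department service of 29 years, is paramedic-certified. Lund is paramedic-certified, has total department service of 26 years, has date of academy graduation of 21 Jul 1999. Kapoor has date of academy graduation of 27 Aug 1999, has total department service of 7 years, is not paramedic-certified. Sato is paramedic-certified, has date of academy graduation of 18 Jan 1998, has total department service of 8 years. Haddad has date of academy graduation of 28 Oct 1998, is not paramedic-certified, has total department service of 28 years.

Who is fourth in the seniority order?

Haddad

By date of academy graduation (earlier first): Okonkwo (10 Jan 1997); then Ruiz (20 Jun 1997); then Sato (18 Jan 1998); then Haddad (28 Oct 1998); then Lund (21 Jul 1999); then Kapoor and Obi (both 27 Aug 1999).
Kapoor and Obi are each not paramedic-certified, so the next rule applies.
Among Kapoor and Obi, alphabetically by surname: Kapoor before Obi.
Order: Okonkwo, Ruiz, Sato, Haddad, Lund, Kapoor, Obi.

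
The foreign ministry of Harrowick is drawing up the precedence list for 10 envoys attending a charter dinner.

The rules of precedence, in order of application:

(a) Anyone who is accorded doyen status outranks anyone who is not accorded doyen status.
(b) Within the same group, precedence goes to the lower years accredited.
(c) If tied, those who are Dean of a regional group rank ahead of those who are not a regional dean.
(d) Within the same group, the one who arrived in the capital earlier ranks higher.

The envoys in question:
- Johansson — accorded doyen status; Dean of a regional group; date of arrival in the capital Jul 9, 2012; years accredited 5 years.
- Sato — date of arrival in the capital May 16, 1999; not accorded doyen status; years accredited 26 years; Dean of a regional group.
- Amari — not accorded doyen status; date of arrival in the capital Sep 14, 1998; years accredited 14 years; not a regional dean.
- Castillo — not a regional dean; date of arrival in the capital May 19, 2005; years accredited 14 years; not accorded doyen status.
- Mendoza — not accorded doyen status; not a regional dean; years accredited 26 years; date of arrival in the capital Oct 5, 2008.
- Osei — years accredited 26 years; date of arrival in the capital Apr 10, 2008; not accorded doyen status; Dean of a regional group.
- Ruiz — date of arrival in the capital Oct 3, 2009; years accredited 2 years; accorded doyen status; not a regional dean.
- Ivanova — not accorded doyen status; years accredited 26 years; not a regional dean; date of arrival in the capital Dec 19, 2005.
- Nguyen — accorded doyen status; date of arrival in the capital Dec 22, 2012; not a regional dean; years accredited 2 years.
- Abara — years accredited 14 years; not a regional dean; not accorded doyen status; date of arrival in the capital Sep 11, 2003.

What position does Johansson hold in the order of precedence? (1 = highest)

3

By the first rule: Ruiz, Nguyen and Johansson (each accorded doyen status); then Amari, Abara, Castillo, Sato, Osei, Ivanova and Mendoza (each not accorded doyen status).
Among Ruiz, Nguyen and Johansson, by years accredited (lower first): Ruiz and Nguyen (2 years) before Johansson (5 years).
Ruiz and Nguyen are each not a regional dean, so the next rule applies.
Among Ruiz and Nguyen, by date of arrival in the capital (earlier first): Ruiz (Oct 3, 2009) before Nguyen (Dec 22, 2012).
Among Amari, Abara, Castillo, Sato, Osei, Ivanova and Mendoza, by years accredited (lower first): Amari, Abara and Castillo (14 years) before Sato, Osei, Ivanova and Mendoza (26 years).
Amari, Abara and Castillo are each not a regional dean, so the next rule applies.
Among Amari, Abara and Castillo, by date of arrival in the capital (earlier first): Amari (Sep 14, 1998) before Abara (Sep 11, 2003) before Castillo (May 19, 2005).
Among Sato, Osei, Ivanova and Mendoza, Dean of a regional group before not a regional dean: Sato and Osei (Dean of a regional group) before Ivanova and Mendoza (not a regional dean).
Among Sato and Osei, by date of arrival in the capital (earlier first): Sato (May 16, 1999) before Osei (Apr 10, 2008).
Among Ivanova and Mendoza, by date of arrival in the capital (earlier first): Ivanova (Dec 19, 2005) before Mendoza (Oct 5, 2008).
Order: Ruiz, Nguyen, Johansson, Amari, Abara, Castillo, Sato, Osei, Ivanova, Mendoza. So position 3.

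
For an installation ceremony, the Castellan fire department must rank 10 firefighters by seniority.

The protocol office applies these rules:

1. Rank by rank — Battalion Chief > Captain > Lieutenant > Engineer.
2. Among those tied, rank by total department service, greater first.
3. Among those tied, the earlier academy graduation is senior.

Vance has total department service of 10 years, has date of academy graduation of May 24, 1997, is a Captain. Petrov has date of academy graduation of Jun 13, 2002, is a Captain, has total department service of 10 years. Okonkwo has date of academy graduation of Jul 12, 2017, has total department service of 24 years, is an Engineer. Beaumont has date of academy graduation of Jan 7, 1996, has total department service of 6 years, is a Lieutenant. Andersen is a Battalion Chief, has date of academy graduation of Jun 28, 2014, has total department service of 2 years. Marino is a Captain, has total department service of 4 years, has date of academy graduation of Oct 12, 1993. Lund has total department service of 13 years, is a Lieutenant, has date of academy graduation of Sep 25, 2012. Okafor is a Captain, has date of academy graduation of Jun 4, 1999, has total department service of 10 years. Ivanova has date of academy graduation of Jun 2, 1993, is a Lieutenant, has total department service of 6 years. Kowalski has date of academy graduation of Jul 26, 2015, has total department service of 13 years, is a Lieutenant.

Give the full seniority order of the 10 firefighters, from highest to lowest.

Andersen, Vance, Okafor, Petrov, Marino, Lund, Kowalski, Ivanova, Beaumont, Okonkwo

By rank: Andersen (Battalion Chief); then Vance, Okafor, Petrov and Marino (Captain); then Lund, Kowalski, Ivanova and Beaumont (Lieutenant); then Okonkwo (Engineer).
Among Vance, Okafor, Petrov and Marino, by total department service (higher first): Vance, Okafor and Petrov (10 years) before Marino (4 years).
Among Vance, Okafor and Petrov, by date of academy graduation (earlier first): Vance (May 24, 1997) before Okafor (Jun 4, 1999) before Petrov (Jun 13, 2002).
Among Lund, Kowalski, Ivanova and Beaumont, by total department service (higher first): Lund and Kowalski (13 years) before Ivanova and Beaumont (6 years).
Among Lund and Kowalski, by date of academy graduation (earlier first): Lund (Sep 25, 2012) before Kowalski (Jul 26, 2015).
Among Ivanova and Beaumont, by date of academy graduation (earlier first): Ivanova (Jun 2, 1993) before Beaumont (Jan 7, 1996).
Full order: Andersen, Vance, Okafor, Petrov, Marino, Lund, Kowalski, Ivanova, Beaumont, Okonkwo.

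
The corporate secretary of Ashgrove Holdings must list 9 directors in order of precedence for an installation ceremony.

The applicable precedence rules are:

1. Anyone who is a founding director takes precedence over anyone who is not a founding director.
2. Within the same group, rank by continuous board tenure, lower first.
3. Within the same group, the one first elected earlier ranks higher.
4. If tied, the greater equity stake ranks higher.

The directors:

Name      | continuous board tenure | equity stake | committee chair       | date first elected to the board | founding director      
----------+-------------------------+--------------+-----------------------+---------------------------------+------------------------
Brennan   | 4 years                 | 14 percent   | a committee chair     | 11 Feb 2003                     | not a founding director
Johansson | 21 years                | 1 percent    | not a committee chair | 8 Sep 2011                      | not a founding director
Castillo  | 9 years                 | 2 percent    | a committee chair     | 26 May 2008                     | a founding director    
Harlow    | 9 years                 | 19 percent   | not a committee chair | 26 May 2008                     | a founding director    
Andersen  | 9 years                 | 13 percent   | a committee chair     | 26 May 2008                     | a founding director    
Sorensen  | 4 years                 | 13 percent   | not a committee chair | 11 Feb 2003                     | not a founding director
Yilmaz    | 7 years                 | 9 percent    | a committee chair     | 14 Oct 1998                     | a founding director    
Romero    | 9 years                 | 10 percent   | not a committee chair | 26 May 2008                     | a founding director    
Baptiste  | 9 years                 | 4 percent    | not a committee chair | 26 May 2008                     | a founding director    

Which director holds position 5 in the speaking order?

Baptiste

By the first rule: Yilmaz, Harlow, Andersen, Romero, Baptiste and Castillo (each a founding director); then Brennan, Sorensen and Johansson (each not a founding director).
Among Yilmaz, Harlow, Andersen, Romero, Baptiste and Castillo, by continuous board tenure (lower first): Yilmaz (7 years) before Harlow, Andersen, Romero, Baptiste and Castillo (9 years).
Harlow, Andersen, Romero, Baptiste and Castillo all have date first elected to the board 26 May 2008, so the next rule applies.
Among Harlow, Andersen, Romero, Baptiste and Castillo, by equity stake (higher first): Harlow (19 percent) before Andersen (13 percent) before Romero (10 percent) before Baptiste (4 percent) before Castillo (2 percent).
Among Brennan, Sorensen and Johansson, by continuous board tenure (lower first): Brennan and Sorensen (4 years) before Johansson (21 years).
Brennan and Sorensen both have date first elected to the board 11 Feb 2003, so the next rule applies.
Among Brennan and Sorensen, by equity stake (higher first): Brennan (14 percent) before Sorensen (13 percent).
Order: Yilmaz, Harlow, Andersen, Romero, Baptiste, Castillo, Brennan, Sorensen, Johansson.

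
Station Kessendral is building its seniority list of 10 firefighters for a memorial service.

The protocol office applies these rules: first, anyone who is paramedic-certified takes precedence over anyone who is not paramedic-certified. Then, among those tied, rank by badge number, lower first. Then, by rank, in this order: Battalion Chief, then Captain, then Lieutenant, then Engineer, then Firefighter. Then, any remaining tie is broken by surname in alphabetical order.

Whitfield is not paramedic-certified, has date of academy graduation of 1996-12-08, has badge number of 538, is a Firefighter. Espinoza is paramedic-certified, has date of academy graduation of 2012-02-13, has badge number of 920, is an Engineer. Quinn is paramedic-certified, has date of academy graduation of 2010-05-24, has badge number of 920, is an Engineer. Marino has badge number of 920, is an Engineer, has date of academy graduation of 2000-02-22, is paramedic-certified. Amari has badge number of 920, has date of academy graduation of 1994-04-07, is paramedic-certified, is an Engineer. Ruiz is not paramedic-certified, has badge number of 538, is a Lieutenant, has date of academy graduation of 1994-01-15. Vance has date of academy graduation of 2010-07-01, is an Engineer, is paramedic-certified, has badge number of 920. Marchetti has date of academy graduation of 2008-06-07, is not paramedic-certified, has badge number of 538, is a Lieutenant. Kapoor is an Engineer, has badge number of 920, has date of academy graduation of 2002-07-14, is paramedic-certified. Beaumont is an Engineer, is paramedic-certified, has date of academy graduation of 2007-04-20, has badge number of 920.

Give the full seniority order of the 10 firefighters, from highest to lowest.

Amari, Beaumont, Espinoza, Kapoor, Marino, Quinn, Vance, Marchetti, Ruiz, Whitfield

By the first rule: Amari, Beaumont, Espinoza, Kapoor, Marino, Quinn and Vance (each paramedic-certified); then Marchetti, Ruiz and Whitfield (each not paramedic-certified).
Amari, Beaumont, Espinoza, Kapoor, Marino, Quinn and Vance all have badge number 920, so the next rule applies.
Amari, Beaumont, Espinoza, Kapoor, Marino, Quinn and Vance are each Engineer, so the next rule applies.
Among Amari, Beaumont, Espinoza, Kapoor, Marino, Quinn and Vance, alphabetically by surname: Amari before Beaumont before Espinoza before Kapoor before Marino before Quinn before Vance.
Marchetti, Ruiz and Whitfield all have badge number 538, so the next rule applies.
Among Marchetti, Ruiz and Whitfield, by rank: Marchetti and Ruiz (Lieutenant) before Whitfield (Firefighter).
Among Marchetti and Ruiz, alphabetically by surname: Marchetti before Ruiz.
Full order: Amari, Beaumont, Espinoza, Kapoor, Marino, Quinn, Vance, Marchetti, Ruiz, Whitfield.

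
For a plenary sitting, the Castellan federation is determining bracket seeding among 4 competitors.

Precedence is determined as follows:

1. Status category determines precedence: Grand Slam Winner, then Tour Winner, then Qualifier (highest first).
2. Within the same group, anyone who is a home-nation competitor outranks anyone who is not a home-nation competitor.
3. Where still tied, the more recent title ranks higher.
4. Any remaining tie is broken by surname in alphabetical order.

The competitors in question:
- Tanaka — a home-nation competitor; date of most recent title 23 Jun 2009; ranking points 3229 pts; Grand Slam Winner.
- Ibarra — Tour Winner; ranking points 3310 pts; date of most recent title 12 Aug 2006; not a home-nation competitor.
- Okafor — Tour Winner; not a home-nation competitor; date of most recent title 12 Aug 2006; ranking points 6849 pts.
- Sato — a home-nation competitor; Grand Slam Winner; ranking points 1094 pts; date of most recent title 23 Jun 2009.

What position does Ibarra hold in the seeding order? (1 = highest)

By status category: Sato and Tanaka (Grand Slam Winner); then Ibarra and Okafor (Tour Winner).
Sato and Tanaka are each a home-nation competitor, so the next rule applies.
Sato and Tanaka both have date of most recent title 23 Jun 2009, so the next rule applies.
Among Sato and Tanaka, alphabetically by surname: Sato before Tanaka.
Ibarra and Okafor are each not a home-nation competitor, so the next rule applies.
Ibarra and Okafor both have date of most recent title 12 Aug 2006, so the next rule applies.
Among Ibarra and Okafor, alphabetically by surname: Ibarra before Okafor.
Order: Sato, Tanaka, Ibarra, Okafor. So position 3.

3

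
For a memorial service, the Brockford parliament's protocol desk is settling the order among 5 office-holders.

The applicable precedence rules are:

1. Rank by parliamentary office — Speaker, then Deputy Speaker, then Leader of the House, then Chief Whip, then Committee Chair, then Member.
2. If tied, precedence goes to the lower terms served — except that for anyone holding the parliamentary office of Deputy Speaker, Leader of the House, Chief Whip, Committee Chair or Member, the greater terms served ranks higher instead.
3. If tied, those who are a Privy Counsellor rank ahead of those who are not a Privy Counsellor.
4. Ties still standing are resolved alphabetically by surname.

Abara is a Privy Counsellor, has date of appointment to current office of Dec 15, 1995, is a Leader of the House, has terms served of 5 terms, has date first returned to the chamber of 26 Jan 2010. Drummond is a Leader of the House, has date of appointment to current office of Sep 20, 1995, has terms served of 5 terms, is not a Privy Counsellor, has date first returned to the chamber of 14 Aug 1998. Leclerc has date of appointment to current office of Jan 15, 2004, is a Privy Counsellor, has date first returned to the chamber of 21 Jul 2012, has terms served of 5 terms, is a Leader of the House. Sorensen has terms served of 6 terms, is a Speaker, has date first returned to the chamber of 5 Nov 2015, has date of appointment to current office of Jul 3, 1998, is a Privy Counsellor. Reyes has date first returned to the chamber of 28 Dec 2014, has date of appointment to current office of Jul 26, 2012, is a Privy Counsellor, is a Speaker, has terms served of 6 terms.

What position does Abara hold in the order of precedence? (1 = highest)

By parliamentary office: Reyes and Sorensen (Speaker); then Abara, Leclerc and Drummond (Leader of the House).
Reyes and Sorensen both have terms served 6 terms, so the next rule applies.
Reyes and Sorensen are each a Privy Counsellor, so the next rule applies.
Among Reyes and Sorensen, alphabetically by surname: Reyes before Sorensen.
Abara, Leclerc and Drummond all have terms served 5 terms, so the next rule applies.
Among Abara, Leclerc and Drummond, a Privy Counsellor before not a Privy Counsellor: Abara and Leclerc (a Privy Counsellor) before Drummond (not a Privy Counsellor).
Among Abara and Leclerc, alphabetically by surname: Abara before Leclerc.
Order: Reyes, Sorensen, Abara, Leclerc, Drummond. So position 3.

3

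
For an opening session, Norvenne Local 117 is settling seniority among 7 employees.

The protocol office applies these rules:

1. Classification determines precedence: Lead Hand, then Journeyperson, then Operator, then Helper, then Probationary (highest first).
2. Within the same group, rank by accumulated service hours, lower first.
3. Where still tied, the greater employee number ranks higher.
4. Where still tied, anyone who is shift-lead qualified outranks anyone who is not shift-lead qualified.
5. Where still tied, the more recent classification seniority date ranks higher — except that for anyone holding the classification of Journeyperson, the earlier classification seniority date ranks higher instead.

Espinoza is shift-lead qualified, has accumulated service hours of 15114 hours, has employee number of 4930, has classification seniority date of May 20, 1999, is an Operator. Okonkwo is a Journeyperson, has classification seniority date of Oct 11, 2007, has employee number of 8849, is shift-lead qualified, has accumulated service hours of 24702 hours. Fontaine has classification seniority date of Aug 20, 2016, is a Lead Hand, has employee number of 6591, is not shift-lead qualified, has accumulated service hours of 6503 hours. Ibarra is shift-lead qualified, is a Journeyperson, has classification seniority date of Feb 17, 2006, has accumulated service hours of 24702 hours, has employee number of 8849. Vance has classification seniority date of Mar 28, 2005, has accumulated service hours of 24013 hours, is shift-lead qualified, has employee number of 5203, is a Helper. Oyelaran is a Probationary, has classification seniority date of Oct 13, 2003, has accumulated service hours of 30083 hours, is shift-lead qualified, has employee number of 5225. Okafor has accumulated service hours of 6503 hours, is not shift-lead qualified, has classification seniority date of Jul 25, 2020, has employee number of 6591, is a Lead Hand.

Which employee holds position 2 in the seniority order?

Fontaine

By classification: Okafor and Fontaine (Lead Hand); then Ibarra and Okonkwo (Journeyperson); then Espinoza (Operator); then Vance (Helper); then Oyelaran (Probationary).
Okafor and Fontaine both have accumulated service hours 6503 hours, so the next rule applies.
Okafor and Fontaine both have employee number 6591, so the next rule applies.
Okafor and Fontaine are each not shift-lead qualified, so the next rule applies.
Among Okafor and Fontaine, by classification seniority date (later first): Okafor (Jul 25, 2020) before Fontaine (Aug 20, 2016).
Ibarra and Okonkwo both have accumulated service hours 24702 hours, so the next rule applies.
Ibarra and Okonkwo both have employee number 8849, so the next rule applies.
Ibarra and Okonkwo are each shift-lead qualified, so the next rule applies.
Among Ibarra and Okonkwo, by classification seniority date (earlier first) (reversed rule for this group): Ibarra (Feb 17, 2006) before Okonkwo (Oct 11, 2007).
Order: Okafor, Fontaine, Ibarra, Okonkwo, Espinoza, Vance, Oyelaran.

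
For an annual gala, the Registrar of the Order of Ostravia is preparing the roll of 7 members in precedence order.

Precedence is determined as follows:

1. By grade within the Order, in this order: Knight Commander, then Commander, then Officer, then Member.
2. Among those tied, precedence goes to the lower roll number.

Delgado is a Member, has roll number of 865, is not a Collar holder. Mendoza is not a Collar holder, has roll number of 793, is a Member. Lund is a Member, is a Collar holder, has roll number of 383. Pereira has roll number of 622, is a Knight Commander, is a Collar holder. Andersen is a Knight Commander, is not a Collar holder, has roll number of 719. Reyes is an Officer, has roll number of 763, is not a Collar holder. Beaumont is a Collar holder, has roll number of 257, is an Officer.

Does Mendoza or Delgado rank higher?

Mendoza

By grade within the Order: Pereira and Andersen (Knight Commander); then Beaumont and Reyes (Officer); then Lund, Mendoza and Delgado (Member).
Among Pereira and Andersen, by roll number (lower first): Pereira (622) before Andersen (719).
Among Beaumont and Reyes, by roll number (lower first): Beaumont (257) before Reyes (763).
Among Lund, Mendoza and Delgado, by roll number (lower first): Lund (383) before Mendoza (793) before Delgado (865).
So Mendoza takes precedence.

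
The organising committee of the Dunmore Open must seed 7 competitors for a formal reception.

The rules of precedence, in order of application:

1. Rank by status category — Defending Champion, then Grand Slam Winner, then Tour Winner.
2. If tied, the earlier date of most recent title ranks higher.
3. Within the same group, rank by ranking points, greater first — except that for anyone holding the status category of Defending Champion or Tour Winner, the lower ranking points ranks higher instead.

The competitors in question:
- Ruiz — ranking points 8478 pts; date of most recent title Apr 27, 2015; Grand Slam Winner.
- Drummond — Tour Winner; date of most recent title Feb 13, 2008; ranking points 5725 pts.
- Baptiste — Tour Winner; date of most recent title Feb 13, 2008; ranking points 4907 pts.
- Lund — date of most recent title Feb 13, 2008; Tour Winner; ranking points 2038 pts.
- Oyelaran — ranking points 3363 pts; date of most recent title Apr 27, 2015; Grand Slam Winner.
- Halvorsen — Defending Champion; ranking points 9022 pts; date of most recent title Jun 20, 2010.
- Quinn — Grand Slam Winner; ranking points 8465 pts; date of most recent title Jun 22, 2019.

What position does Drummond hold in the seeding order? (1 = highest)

7

By status category: Halvorsen (Defending Champion); then Ruiz, Oyelaran and Quinn (Grand Slam Winner); then Lund, Baptiste and Drummond (Tour Winner).
Among Ruiz, Oyelaran and Quinn, by date of most recent title (earlier first): Ruiz and Oyelaran (Apr 27, 2015) before Quinn (Jun 22, 2019).
Among Ruiz and Oyelaran, by ranking points (higher first): Ruiz (8478 pts) before Oyelaran (3363 pts).
Lund, Baptiste and Drummond all have date of most recent title Feb 13, 2008, so the next rule applies.
Among Lund, Baptiste and Drummond, by ranking points (lower first) (reversed rule for this group): Lund (2038 pts) before Baptiste (4907 pts) before Drummond (5725 pts).
Order: Halvorsen, Ruiz, Oyelaran, Quinn, Lund, Baptiste, Drummond. So position 7.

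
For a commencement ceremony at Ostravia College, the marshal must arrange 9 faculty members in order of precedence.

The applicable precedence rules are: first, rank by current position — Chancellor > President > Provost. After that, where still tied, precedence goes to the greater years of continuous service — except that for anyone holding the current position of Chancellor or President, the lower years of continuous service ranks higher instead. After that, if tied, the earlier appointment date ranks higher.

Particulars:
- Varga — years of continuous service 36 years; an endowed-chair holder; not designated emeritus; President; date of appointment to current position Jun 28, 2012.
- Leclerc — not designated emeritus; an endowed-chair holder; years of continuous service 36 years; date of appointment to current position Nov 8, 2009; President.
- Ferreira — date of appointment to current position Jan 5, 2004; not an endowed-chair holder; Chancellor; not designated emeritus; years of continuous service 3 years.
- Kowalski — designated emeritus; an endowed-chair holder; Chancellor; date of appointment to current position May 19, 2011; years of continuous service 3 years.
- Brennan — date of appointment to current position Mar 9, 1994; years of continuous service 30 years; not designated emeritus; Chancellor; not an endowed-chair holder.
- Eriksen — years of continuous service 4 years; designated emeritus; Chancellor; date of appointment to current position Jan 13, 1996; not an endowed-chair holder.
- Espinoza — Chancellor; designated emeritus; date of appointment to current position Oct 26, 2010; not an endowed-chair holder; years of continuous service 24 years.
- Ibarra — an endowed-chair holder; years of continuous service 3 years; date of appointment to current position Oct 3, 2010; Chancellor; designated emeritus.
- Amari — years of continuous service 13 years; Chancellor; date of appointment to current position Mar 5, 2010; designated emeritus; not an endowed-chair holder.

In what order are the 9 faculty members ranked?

Ferreira, Ibarra, Kowalski, Eriksen, Amari, Espinoza, Brennan, Leclerc, Varga

By current position: Ferreira, Ibarra, Kowalski, Eriksen, Amari, Espinoza and Brennan (Chancellor); then Leclerc and Varga (President).
Among Ferreira, Ibarra, Kowalski, Eriksen, Amari, Espinoza and Brennan, by years of continuous service (lower first) (reversed rule for this group): Ferreira, Ibarra and Kowalski (3 years) before Eriksen (4 years) before Amari (13 years) before Espinoza (24 years) before Brennan (30 years).
Among Ferreira, Ibarra and Kowalski, by date of appointment to current position (earlier first): Ferreira (Jan 5, 2004) before Ibarra (Oct 3, 2010) before Kowalski (May 19, 2011).
Leclerc and Varga both have years of continuous service 36 years, so the next rule applies.
Among Leclerc and Varga, by date of appointment to current position (earlier first): Leclerc (Nov 8, 2009) before Varga (Jun 28, 2012).
Full order: Ferreira, Ibarra, Kowalski, Eriksen, Amari, Espinoza, Brennan, Leclerc, Varga.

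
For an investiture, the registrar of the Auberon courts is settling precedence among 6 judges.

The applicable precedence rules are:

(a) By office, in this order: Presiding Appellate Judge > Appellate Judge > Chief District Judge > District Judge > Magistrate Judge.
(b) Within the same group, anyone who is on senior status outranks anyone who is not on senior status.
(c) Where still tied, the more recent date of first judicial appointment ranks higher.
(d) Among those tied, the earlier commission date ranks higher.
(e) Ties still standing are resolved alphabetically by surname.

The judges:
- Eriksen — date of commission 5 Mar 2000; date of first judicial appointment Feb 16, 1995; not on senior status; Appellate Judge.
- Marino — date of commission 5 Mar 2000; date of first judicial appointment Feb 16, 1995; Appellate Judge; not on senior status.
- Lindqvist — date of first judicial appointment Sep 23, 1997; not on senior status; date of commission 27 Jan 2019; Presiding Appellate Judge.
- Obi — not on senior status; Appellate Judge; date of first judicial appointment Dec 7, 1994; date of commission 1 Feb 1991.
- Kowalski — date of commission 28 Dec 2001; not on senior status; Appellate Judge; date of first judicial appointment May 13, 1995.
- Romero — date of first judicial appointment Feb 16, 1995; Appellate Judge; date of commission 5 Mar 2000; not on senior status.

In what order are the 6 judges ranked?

Lindqvist, Kowalski, Eriksen, Marino, Romero, Obi

By office: Lindqvist (Presiding Appellate Judge); then Kowalski, Eriksen, Marino, Romero and Obi (Appellate Judge).
Kowalski, Eriksen, Marino, Romero and Obi are each not on senior status, so the next rule applies.
Among Kowalski, Eriksen, Marino, Romero and Obi, by date of first judicial appointment (later first): Kowalski (May 13, 1995) before Eriksen, Marino and Romero (Feb 16, 1995) before Obi (Dec 7, 1994).
Eriksen, Marino and Romero all have date of commission 5 Mar 2000, so the next rule applies.
Among Eriksen, Marino and Romero, alphabetically by surname: Eriksen before Marino before Romero.
Full order: Lindqvist, Kowalski, Eriksen, Marino, Romero, Obi.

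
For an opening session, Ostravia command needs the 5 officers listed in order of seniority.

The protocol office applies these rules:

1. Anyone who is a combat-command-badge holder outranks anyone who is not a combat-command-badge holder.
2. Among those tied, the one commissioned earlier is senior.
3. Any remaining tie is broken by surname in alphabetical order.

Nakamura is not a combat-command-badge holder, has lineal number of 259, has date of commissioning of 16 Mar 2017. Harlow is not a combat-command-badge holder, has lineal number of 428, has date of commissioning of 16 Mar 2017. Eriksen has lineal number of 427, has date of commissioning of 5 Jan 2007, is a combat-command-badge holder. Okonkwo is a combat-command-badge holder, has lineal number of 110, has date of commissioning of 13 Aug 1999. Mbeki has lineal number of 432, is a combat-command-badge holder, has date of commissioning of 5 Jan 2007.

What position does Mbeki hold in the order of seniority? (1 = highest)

3

By the first rule: Okonkwo, Eriksen and Mbeki (each a combat-command-badge holder); then Harlow and Nakamura (both not a combat-command-badge holder).
Among Okonkwo, Eriksen and Mbeki, by date of commissioning (earlier first): Okonkwo (13 Aug 1999) before Eriksen and Mbeki (5 Jan 2007).
Among Eriksen and Mbeki, alphabetically by surname: Eriksen before Mbeki.
Harlow and Nakamura both have date of commissioning 16 Mar 2017, so the next rule applies.
Among Harlow and Nakamura, alphabetically by surname: Harlow before Nakamura.
Order: Okonkwo, Eriksen, Mbeki, Harlow, Nakamura. So position 3.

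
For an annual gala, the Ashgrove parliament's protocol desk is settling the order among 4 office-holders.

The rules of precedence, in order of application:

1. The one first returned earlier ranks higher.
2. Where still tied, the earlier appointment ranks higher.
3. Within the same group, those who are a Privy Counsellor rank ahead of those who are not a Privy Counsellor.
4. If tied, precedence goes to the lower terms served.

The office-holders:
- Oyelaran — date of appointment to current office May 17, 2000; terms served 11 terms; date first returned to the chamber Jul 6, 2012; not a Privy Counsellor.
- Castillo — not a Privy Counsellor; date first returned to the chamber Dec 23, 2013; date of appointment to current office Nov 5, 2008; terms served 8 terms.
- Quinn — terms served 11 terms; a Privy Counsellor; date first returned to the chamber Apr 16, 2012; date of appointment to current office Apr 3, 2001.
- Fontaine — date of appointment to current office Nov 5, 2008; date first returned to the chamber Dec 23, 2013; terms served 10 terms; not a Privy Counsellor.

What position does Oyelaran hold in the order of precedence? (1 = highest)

2

By date first returned to the chamber (earlier first): Quinn (Apr 16, 2012); then Oyelaran (Jul 6, 2012); then Castillo and Fontaine (both Dec 23, 2013).
Castillo and Fontaine both have date of appointment to current office Nov 5, 2008, so the next rule applies.
Castillo and Fontaine are each not a Privy Counsellor, so the next rule applies.
Among Castillo and Fontaine, by terms served (lower first): Castillo (8 terms) before Fontaine (10 terms).
Order: Quinn, Oyelaran, Castillo, Fontaine. So position 2.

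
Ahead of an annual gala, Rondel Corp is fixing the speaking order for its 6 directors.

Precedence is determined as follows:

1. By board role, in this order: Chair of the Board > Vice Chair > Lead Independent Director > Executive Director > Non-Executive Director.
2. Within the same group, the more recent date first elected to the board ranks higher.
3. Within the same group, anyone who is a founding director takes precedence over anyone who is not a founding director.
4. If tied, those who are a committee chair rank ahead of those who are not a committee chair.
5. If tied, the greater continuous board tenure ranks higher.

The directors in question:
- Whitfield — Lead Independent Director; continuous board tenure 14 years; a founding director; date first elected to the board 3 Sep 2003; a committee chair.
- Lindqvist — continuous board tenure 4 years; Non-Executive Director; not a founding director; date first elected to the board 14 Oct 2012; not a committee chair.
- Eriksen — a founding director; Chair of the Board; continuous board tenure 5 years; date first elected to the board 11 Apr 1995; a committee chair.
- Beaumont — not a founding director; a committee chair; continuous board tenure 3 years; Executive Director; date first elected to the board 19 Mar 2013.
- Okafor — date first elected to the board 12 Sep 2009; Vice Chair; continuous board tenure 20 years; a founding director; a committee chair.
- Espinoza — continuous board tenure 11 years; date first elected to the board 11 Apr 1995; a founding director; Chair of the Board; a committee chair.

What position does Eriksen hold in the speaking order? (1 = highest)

2

By board role: Espinoza and Eriksen (Chair of the Board); then Okafor (Vice Chair); then Whitfield (Lead Independent Director); then Beaumont (Executive Director); then Lindqvist (Non-Executive Director).
Espinoza and Eriksen both have date first elected to the board 11 Apr 1995, so the next rule applies.
Espinoza and Eriksen are each a founding director, so the next rule applies.
Espinoza and Eriksen are each a committee chair, so the next rule applies.
Among Espinoza and Eriksen, by continuous board tenure (higher first): Espinoza (11 years) before Eriksen (5 years).
Order: Espinoza, Eriksen, Okafor, Whitfield, Beaumont, Lindqvist. So position 2.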